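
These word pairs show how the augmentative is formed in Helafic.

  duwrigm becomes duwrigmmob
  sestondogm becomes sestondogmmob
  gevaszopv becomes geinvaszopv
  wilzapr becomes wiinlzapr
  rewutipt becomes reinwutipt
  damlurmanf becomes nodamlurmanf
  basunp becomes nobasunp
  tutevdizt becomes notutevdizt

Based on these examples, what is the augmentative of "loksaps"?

rewutipt and tutevdizt both end in -t yet inflect differently (reinwutipt, notutevdizt), so the final letter is not what conditions the rule; the second-to-last letter is.
"loksaps" has second-to-last letter 'p'. The stems whose second-to-last letter is 'p' (gevaszopv → geinvaszopv, wilzapr → wiinlzapr, rewutipt → reinwutipt) insert -in- after the first vowel.
The other patterns: stems whose second-to-last letter is 'g' double the final consonant and add -ob; stems whose second-to-last letter is 'n' or 'z' add the prefix no-.
So loksaps → loinksaps.

loinksaps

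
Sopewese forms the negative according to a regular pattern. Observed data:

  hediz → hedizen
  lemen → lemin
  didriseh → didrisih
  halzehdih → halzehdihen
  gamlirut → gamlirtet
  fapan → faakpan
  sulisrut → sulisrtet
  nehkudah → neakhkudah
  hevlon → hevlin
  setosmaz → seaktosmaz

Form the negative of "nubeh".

"nubeh" has last vowel 'e'. The stems whose last vowel is 'e' (lemen → lemin, didriseh → didrisih) change the last vowel to 'i'.
The other patterns: stems whose last vowel is 'a' insert -ak- after the first vowel; stems whose last vowel is 'i' add -en; stems whose last vowel is 'u' delete the last vowel and add -et.
So nubeh → nubih.

nubih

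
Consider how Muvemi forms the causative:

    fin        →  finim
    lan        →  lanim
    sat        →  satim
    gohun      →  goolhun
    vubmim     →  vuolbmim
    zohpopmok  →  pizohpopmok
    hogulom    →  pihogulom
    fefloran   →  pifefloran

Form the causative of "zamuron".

pizamuron

fin and gohun both end in -n yet inflect differently (finim, goolhun), so the final letter is not what conditions the rule; the number of vowels is.
"zamuron" has 3 vowels. The stems with 3 vowels (zohpopmok → pizohpopmok, hogulom → pihogulom, fefloran → pifefloran) add the prefix pi-.
So zamuron → pizamuron.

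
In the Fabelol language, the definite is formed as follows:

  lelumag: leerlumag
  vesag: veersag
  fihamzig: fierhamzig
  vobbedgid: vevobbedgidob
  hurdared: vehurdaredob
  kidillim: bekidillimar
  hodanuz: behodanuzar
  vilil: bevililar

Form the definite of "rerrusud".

"rerrusud" ends in -d. The stems ending in -d (vobbedgid → vevobbedgidob, hurdared → vehurdaredob) add ve- … -ob around the stem.
The other patterns: stems ending in -g insert -er- after the first vowel; stems ending in -l, -m or -z add be- … -ar around the stem.
So rerrusud → vererrusudob.

vererrusudob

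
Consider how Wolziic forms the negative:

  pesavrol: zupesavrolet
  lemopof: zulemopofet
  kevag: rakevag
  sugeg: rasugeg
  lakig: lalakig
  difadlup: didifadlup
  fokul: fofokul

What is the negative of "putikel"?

"putikel" has last vowel 'e'. The one such stem in the data (sugeg → rasugeg) adds the prefix ra-, so the same rule applies.
So putikel → raputikel.

raputikel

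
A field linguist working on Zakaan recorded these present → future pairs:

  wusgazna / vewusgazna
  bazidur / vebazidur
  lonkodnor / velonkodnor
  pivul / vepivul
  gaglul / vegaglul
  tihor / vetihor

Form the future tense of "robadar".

Every pair shown (wusgazna → vewusgazna, bazidur → vebazidur, lonkodnor → velonkodnor, …) follows the same rule: add the prefix ve-.
So robadar → verobadar.

verobadar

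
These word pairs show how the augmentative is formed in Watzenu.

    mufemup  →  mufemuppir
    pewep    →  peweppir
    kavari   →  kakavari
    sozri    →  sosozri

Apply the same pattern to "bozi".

bobozi

mufemup and kavari both have 3 vowels yet inflect differently (mufemuppir, kakavari), so the number of vowels is not what conditions the rule; whether the stem ends in a vowel or a consonant is.
"bozi" ends in a vowel. The stems ending in a vowel (kavari → kakavari, sozri → sosozri) repeat the first consonant+vowel as a prefix.
So bozi → bobozi.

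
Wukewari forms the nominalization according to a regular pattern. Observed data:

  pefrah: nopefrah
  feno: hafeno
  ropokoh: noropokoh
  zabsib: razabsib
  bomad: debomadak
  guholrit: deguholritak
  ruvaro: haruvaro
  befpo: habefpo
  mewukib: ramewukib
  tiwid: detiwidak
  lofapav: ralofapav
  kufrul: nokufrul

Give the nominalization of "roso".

haroso

"roso" ends in -o. The stems ending in -o (ruvaro → haruvaro, feno → hafeno, befpo → habefpo) add the prefix ha-.
So roso → haroso.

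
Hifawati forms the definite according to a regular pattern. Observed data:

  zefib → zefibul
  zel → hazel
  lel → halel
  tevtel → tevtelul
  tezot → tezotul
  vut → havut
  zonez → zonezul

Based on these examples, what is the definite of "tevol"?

zel and tevtel both end in -l yet inflect differently (hazel, tevtelul), so the final letter is not what conditions the rule; the number of vowels is.
"tevol" has 2 vowels. The stems with 2 vowels (zefib → zefibul, zonez → zonezul, tevtel → tevtelul) add -ul.
The other pattern: stems with 1 vowel add the prefix ha-.
So tevol → tevolul.

tevolul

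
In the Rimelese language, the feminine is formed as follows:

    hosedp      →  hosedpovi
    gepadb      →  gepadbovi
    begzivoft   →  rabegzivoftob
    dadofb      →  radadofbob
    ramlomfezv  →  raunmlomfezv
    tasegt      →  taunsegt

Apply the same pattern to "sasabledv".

gepadb and dadofb both end in -b yet inflect differently (gepadbovi, radadofbob), so the final letter is not what conditions the rule; the second-to-last letter is.
"sasabledv" has second-to-last letter 'd'. The stems whose second-to-last letter is 'd' (hosedp → hosedpovi, gepadb → gepadbovi) add -ovi.
So sasabledv → sasabledvovi.

sasabledvovi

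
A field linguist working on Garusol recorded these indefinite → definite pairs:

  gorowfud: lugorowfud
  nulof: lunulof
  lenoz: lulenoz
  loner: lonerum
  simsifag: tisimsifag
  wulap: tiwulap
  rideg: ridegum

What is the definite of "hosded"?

"hosded" has last vowel 'e'. The stems whose last vowel is 'e' (loner → lonerum, rideg → ridegum) add -um.
So hosded → hosdedum.

hosdedum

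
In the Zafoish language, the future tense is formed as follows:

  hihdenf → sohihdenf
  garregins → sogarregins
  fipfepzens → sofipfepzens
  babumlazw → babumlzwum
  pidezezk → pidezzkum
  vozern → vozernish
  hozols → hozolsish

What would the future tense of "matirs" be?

garregins and hozols both end in -s yet inflect differently (sogarregins, hozolsish), so the final letter is not what conditions the rule; the second-to-last letter is.
"matirs" has second-to-last letter 'r'. The one such stem in the data (vozern → vozernish) adds -ish, so the same rule applies.
So matirs → matirsish.

matirsish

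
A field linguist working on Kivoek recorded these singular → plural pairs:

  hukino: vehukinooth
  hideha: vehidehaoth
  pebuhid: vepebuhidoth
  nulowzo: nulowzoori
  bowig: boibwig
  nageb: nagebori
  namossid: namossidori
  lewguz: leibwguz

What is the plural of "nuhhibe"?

nuhhibeori

"nuhhibe" begins with n-. The stems beginning with n- (namossid → namossidori, nulowzo → nulowzoori, nageb → nagebori) add -ori.
The other patterns: stems beginning with b- or l- insert -ib- after the first vowel; stems beginning with h- or p- add ve- … -oth around the stem.
So nuhhibe → nuhhibeori.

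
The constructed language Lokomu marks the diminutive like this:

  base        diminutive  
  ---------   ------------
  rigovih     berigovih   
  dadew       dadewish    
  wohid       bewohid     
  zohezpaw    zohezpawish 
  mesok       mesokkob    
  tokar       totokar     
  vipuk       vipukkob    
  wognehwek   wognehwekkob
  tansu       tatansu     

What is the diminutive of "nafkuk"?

nafkukkob

dadew and wognehwek both have last vowel 'e' yet inflect differently (dadewish, wognehwekkob), so the last vowel is not what conditions the rule; the final letter is.
"nafkuk" ends in -k. The stems ending in -k (vipuk → vipukkob, wognehwek → wognehwekkob, mesok → mesokkob) double the final consonant and add -ob.
The other patterns: stems ending in -w add -ish; stems ending in -d or -h add the prefix be-; stems ending in -r or -u repeat the first consonant+vowel as a prefix.
So nafkuk → nafkukkob.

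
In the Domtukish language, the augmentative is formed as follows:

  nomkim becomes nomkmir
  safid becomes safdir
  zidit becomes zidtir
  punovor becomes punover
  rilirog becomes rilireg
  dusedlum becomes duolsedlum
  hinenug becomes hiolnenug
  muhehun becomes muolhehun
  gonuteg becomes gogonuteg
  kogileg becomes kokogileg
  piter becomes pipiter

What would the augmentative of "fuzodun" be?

nomkim and dusedlum both end in -m yet inflect differently (nomkmir, duolsedlum), so the final letter is not what conditions the rule; the last vowel is.
"fuzodun" has last vowel 'u'. The stems whose last vowel is 'u' (dusedlum → duolsedlum, hinenug → hiolnenug, muhehun → muolhehun) insert -ol- after the first vowel.
So fuzodun → fuolzodun.

fuolzodun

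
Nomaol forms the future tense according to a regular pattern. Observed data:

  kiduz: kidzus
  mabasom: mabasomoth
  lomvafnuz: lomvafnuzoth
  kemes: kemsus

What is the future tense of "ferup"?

kiduz and lomvafnuz both end in -z yet inflect differently (kidzus, lomvafnuzoth), so the final letter is not what conditions the rule; the number of vowels is.
"ferup" has 2 vowels. The stems with 2 vowels (kiduz → kidzus, kemes → kemsus) delete the last vowel and add -us.
So ferup → ferpus.

ferpus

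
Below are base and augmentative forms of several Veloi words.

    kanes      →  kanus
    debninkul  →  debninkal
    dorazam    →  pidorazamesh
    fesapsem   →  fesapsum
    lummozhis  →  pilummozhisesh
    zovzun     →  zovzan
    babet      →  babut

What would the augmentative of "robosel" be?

"robosel" has last vowel 'e'. The stems whose last vowel is 'e' (babet → babut, kanes → kanus, fesapsem → fesapsum) change the last vowel to 'u'.
So robosel → robosul.

robosul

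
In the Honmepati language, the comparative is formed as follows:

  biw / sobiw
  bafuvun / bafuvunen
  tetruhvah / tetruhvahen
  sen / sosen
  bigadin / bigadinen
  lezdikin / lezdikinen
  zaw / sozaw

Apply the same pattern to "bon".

sobon

lezdikin and sen both end in -n yet inflect differently (lezdikinen, sosen), so the final letter is not what conditions the rule; the number of vowels is.
"bon" has 1 vowel. The stems with 1 vowel (zaw → sozaw, sen → sosen, biw → sobiw) add the prefix so-.
So bon → sobon.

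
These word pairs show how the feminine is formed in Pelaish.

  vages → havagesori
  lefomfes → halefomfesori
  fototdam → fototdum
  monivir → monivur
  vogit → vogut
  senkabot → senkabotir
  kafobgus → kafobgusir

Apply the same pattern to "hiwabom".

hiwabomir

"hiwabom" has last vowel 'o'. The one such stem in the data (senkabot → senkabotir) adds -ir, so the same rule applies.
The other patterns: stems whose last vowel is 'e' add ha- … -ori around the stem; stems whose last vowel is 'a' or 'i' change the last vowel to 'u'.
So hiwabom → hiwabomir.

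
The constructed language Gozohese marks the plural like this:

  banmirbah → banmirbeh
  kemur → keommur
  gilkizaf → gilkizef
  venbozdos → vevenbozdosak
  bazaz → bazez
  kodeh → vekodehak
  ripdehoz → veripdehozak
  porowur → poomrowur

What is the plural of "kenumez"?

"kenumez" has last vowel 'e'. The one such stem in the data (kodeh → vekodehak) adds ve- … -ak around the stem, so the same rule applies.
So kenumez → vekenumezak.

vekenumezak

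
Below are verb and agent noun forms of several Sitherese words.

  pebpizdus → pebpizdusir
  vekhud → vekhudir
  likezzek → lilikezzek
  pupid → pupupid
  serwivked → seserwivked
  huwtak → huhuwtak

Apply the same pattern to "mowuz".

vekhud and pupid both end in -d yet inflect differently (vekhudir, pupupid), so the final letter is not what conditions the rule; the last vowel is.
"mowuz" has last vowel 'u'. The stems whose last vowel is 'u' (pebpizdus → pebpizdusir, vekhud → vekhudir) add -ir.
So mowuz → mowuzir.

mowuzir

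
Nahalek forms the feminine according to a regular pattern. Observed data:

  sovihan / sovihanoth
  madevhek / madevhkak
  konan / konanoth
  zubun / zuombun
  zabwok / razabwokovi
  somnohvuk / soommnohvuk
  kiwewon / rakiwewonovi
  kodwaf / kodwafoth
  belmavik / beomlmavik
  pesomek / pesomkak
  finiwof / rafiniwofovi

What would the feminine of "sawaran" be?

sawaranoth

kodwaf and finiwof both end in -f yet inflect differently (kodwafoth, rafiniwofovi), so the final letter is not what conditions the rule; the last vowel is.
"sawaran" has last vowel 'a'. The stems whose last vowel is 'a' (konan → konanoth, sovihan → sovihanoth, kodwaf → kodwafoth) add -oth.
So sawaran → sawaranoth.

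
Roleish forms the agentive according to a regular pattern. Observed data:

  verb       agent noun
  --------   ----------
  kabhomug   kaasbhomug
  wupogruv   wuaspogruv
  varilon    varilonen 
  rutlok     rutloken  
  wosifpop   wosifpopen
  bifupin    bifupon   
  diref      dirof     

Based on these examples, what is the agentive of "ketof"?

varilon and bifupin both end in -n yet inflect differently (varilonen, bifupon), so the final letter is not what conditions the rule; the last vowel is.
"ketof" has last vowel 'o'. The stems whose last vowel is 'o' (varilon → varilonen, rutlok → rutloken, wosifpop → wosifpopen) add -en.
The other patterns: stems whose last vowel is 'u' insert -as- after the first vowel; stems whose last vowel is 'e' or 'i' change the last vowel to 'o'.
So ketof → ketofen.

ketofen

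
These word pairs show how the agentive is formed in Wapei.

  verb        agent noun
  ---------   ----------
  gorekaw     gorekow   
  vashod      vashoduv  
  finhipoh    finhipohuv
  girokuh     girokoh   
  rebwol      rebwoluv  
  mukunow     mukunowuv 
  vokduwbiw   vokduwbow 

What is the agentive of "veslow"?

finhipoh and girokuh both end in -h yet inflect differently (finhipohuv, girokoh), so the final letter is not what conditions the rule; the last vowel is.
"veslow" has last vowel 'o'. The stems whose last vowel is 'o' (rebwol → rebwoluv, vashod → vashoduv, finhipoh → finhipohuv) add -uv.
The other pattern: stems whose last vowel is 'a', 'i' or 'u' change the last vowel to 'o'.
So veslow → veslowuv.

veslowuv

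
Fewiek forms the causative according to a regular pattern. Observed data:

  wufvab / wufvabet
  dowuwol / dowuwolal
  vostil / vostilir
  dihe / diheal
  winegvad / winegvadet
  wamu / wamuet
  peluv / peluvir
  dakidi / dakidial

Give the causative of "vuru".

vuruir

dowuwol and vostil both end in -l yet inflect differently (dowuwolal, vostilir), so the final letter is not what conditions the rule; the first letter is.
"vuru" begins with v-. The one such stem in the data (vostil → vostilir) adds -ir, so the same rule applies.
The other patterns: stems beginning with d- add -al; stems beginning with w- add -et.
So vuru → vuruir.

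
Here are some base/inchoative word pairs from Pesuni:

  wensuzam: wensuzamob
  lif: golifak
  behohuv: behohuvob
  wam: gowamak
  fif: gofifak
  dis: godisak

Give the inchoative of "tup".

wensuzam and wam both end in -m yet inflect differently (wensuzamob, gowamak), so the final letter is not what conditions the rule; the number of vowels is.
"tup" has 1 vowel. The stems with 1 vowel (wam → gowamak, lif → golifak, dis → godisak) add go- … -ak around the stem.
The other pattern: stems with 3 vowels add -ob.
So tup → gotupak.

gotupak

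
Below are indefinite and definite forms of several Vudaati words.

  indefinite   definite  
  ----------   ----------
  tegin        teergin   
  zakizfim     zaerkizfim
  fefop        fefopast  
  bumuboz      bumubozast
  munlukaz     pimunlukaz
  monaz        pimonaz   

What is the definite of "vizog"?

vizogast

bumuboz and munlukaz both end in -z yet inflect differently (bumubozast, pimunlukaz), so the final letter is not what conditions the rule; the last vowel is.
"vizog" has last vowel 'o'. The stems whose last vowel is 'o' (fefop → fefopast, bumuboz → bumubozast) add -ast.
The other patterns: stems whose last vowel is 'i' insert -er- after the first vowel; stems whose last vowel is 'a' add the prefix pi-.
So vizog → vizogast.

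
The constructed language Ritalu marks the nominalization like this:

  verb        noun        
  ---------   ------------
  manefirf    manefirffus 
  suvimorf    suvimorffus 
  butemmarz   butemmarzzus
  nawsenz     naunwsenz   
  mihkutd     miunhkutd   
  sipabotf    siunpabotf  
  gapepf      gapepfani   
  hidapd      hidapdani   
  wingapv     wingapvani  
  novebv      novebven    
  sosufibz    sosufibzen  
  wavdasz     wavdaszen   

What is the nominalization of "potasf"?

"potasf" has second-to-last letter 's'. The one such stem in the data (wavdasz → wavdaszen) adds -en, so the same rule applies.
The other patterns: stems whose second-to-last letter is 'r' double the final consonant and add -us; stems whose second-to-last letter is 'n' or 't' insert -un- after the first vowel; stems whose second-to-last letter is 'p' add -ani.
So potasf → potasfen.

potasfen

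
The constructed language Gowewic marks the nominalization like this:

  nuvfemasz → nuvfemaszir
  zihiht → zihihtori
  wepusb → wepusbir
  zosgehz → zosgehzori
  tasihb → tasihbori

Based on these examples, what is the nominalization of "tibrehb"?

tibrehbori

tasihb and wepusb both end in -b yet inflect differently (tasihbori, wepusbir), so the final letter is not what conditions the rule; the second-to-last letter is.
"tibrehb" has second-to-last letter 'h'. The stems whose second-to-last letter is 'h' (zihiht → zihihtori, tasihb → tasihbori, zosgehz → zosgehzori) add -ori.
The other pattern: stems whose second-to-last letter is 's' add -ir.
So tibrehb → tibrehbori.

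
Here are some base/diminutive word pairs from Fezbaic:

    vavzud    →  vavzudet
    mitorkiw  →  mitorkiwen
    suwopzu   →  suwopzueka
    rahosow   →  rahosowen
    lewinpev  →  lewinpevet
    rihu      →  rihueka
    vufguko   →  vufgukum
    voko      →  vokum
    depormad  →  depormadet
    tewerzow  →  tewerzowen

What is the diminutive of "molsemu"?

voko and rahosow both have last vowel 'o' yet inflect differently (vokum, rahosowen), so the last vowel is not what conditions the rule; the final letter is.
"molsemu" ends in -u. The stems ending in -u (rihu → rihueka, suwopzu → suwopzueka) add -eka.
The other patterns: stems ending in -o drop the final letter and add -um; stems ending in -w add -en; stems ending in -d or -v add -et.
So molsemu → molsemueka.

molsemueka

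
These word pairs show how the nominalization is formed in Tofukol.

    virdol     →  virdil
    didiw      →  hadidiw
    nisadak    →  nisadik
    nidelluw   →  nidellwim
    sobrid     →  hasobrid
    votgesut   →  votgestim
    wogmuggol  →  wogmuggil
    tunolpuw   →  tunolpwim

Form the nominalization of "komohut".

nidelluw and didiw both end in -w yet inflect differently (nidellwim, hadidiw), so the final letter is not what conditions the rule; the last vowel is.
"komohut" has last vowel 'u'. The stems whose last vowel is 'u' (nidelluw → nidellwim, votgesut → votgestim, tunolpuw → tunolpwim) delete the last vowel and add -im.
The other patterns: stems whose last vowel is 'i' add the prefix ha-; stems whose last vowel is 'a' or 'o' change the last vowel to 'i'.
So komohut → komohtim.

komohtim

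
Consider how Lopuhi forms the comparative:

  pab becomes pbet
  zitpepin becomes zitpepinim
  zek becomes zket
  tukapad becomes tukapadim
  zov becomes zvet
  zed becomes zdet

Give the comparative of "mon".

mnet

tukapad and zed both end in -d yet inflect differently (tukapadim, zdet), so the final letter is not what conditions the rule; the number of vowels is.
"mon" has 1 vowel. The stems with 1 vowel (zov → zvet, pab → pbet, zed → zdet) delete the last vowel and add -et.
The other pattern: stems with 3 vowels add -im.
So mon → mnet.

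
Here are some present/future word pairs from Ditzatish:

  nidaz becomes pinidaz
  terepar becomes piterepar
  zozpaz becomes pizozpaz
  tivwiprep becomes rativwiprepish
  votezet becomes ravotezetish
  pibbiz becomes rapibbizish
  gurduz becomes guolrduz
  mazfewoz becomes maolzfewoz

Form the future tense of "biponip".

rabiponipish

nidaz and pibbiz both end in -z yet inflect differently (pinidaz, rapibbizish), so the final letter is not what conditions the rule; the last vowel is.
"biponip" has last vowel 'i'. The one such stem in the data (pibbiz → rapibbizish) adds ra- … -ish around the stem, so the same rule applies.
So biponip → rabiponipish.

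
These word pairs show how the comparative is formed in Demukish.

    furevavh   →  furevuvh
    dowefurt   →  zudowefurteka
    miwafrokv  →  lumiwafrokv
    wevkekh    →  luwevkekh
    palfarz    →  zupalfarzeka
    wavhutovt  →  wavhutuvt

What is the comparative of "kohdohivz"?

"kohdohivz" has second-to-last letter 'v'. The stems whose second-to-last letter is 'v' (furevavh → furevuvh, wavhutovt → wavhutuvt) change the last vowel to 'u'.
So kohdohivz → kohdohuvz.

kohdohuvz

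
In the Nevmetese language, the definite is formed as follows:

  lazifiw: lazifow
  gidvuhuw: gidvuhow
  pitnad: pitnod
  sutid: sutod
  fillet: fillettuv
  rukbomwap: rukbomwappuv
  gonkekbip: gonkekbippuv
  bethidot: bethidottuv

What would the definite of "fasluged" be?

faslugod

"fasluged" ends in -d. The stems ending in -d (pitnad → pitnod, sutid → sutod) change the last vowel to 'o'.
The other pattern: stems ending in -p or -t double the final consonant and add -uv.
So fasluged → faslugod.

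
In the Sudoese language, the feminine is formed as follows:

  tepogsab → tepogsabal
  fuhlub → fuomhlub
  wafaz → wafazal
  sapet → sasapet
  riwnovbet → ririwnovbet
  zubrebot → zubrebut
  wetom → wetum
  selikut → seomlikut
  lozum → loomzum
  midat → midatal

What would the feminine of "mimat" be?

"mimat" has last vowel 'a'. The stems whose last vowel is 'a' (midat → midatal, tepogsab → tepogsabal, wafaz → wafazal) add -al.
So mimat → mimatal.

mimatal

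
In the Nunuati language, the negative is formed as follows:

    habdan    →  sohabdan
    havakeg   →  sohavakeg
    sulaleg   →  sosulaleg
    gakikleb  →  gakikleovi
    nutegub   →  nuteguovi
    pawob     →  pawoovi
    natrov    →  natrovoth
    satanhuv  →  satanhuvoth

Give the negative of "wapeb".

satanhuv and nutegub both have last vowel 'u' yet inflect differently (satanhuvoth, nuteguovi), so the last vowel is not what conditions the rule; the final letter is.
"wapeb" ends in -b. The stems ending in -b (nutegub → nuteguovi, gakikleb → gakikleovi, pawob → pawoovi) drop the final letter and add -ovi.
So wapeb → wapeovi.

wapeovi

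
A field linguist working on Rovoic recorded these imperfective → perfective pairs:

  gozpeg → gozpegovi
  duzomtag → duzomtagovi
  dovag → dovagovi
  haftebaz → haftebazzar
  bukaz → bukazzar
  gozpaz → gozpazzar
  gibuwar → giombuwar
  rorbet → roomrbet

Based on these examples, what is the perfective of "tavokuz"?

"tavokuz" ends in -z. The stems ending in -z (haftebaz → haftebazzar, bukaz → bukazzar, gozpaz → gozpazzar) double the final consonant and add -ar.
The other patterns: stems ending in -g add -ovi; stems ending in -r or -t insert -om- after the first vowel.
So tavokuz → tavokuzzar.

tavokuzzar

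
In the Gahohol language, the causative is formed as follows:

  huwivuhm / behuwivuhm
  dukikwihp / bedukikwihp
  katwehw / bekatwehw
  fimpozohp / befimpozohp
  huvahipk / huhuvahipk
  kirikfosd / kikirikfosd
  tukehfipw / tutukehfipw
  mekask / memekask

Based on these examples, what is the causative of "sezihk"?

katwehw and tukehfipw both end in -w yet inflect differently (bekatwehw, tutukehfipw), so the final letter is not what conditions the rule; the second-to-last letter is.
"sezihk" has second-to-last letter 'h'. The stems whose second-to-last letter is 'h' (huwivuhm → behuwivuhm, dukikwihp → bedukikwihp, katwehw → bekatwehw) add the prefix be-.
The other pattern: stems whose second-to-last letter is 'p' or 's' repeat the first consonant+vowel as a prefix.
So sezihk → besezihk.

besezihk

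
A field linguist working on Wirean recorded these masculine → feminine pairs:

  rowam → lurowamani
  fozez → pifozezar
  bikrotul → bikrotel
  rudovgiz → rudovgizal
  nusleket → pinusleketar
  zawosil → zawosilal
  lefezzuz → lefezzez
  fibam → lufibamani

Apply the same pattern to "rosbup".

rosbep

zawosil and bikrotul both end in -l yet inflect differently (zawosilal, bikrotel), so the final letter is not what conditions the rule; the last vowel is.
"rosbup" has last vowel 'u'. The stems whose last vowel is 'u' (bikrotul → bikrotel, lefezzuz → lefezzez) change the last vowel to 'e'.
The other patterns: stems whose last vowel is 'i' add -al; stems whose last vowel is 'a' add lu- … -ani around the stem; stems whose last vowel is 'e' add pi- … -ar around the stem.
So rosbup → rosbep.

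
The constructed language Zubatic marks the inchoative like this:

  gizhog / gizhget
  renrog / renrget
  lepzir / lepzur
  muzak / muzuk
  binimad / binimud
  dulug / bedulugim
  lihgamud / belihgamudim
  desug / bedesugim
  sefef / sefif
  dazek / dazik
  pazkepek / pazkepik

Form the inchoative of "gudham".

gudhum

gizhog and dulug both end in -g yet inflect differently (gizhget, bedulugim), so the final letter is not what conditions the rule; the last vowel is.
"gudham" has last vowel 'a'. The stems whose last vowel is 'a' (muzak → muzuk, binimad → binimud) change the last vowel to 'u'.
So gudham → gudhum.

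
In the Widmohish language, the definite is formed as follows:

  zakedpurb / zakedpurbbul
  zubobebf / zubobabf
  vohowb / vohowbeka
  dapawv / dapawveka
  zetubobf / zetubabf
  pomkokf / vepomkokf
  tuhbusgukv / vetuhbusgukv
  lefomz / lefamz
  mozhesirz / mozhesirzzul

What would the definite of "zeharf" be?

"zeharf" has second-to-last letter 'r'. The stems whose second-to-last letter is 'r' (zakedpurb → zakedpurbbul, mozhesirz → mozhesirzzul) double the final consonant and add -ul.
The other patterns: stems whose second-to-last letter is 'w' add -eka; stems whose second-to-last letter is 'k' add the prefix ve-; stems whose second-to-last letter is 'b' or 'm' change the last vowel to 'a'.
So zeharf → zeharfful.

zeharfful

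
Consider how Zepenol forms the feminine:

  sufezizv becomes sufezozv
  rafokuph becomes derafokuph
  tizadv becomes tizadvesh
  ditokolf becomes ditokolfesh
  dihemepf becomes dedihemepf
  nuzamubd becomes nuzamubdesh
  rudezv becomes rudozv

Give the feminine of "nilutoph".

dihemepf and ditokolf both end in -f yet inflect differently (dedihemepf, ditokolfesh), so the final letter is not what conditions the rule; the second-to-last letter is.
"nilutoph" has second-to-last letter 'p'. The stems whose second-to-last letter is 'p' (rafokuph → derafokuph, dihemepf → dedihemepf) add the prefix de-.
The other patterns: stems whose second-to-last letter is 'z' change the last vowel to 'o'; stems whose second-to-last letter is 'b', 'd' or 'l' add -esh.
So nilutoph → denilutoph.

denilutoph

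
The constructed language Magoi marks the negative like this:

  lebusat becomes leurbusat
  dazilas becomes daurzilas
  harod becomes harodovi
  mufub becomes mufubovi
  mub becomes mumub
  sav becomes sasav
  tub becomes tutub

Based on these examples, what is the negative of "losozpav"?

loursozpav

tub and mufub both end in -b yet inflect differently (tutub, mufubovi), so the final letter is not what conditions the rule; the number of vowels is.
"losozpav" has 3 vowels. The stems with 3 vowels (dazilas → daurzilas, lebusat → leurbusat) insert -ur- after the first vowel.
The other patterns: stems with 1 vowel repeat the first consonant+vowel as a prefix; stems with 2 vowels add -ovi.
So losozpav → loursozpav.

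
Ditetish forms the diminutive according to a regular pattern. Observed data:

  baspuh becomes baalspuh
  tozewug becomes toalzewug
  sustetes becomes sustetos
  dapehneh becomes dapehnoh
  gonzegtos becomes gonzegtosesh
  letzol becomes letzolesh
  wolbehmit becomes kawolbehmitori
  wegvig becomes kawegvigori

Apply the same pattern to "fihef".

fihof

baspuh and dapehneh both end in -h yet inflect differently (baalspuh, dapehnoh), so the final letter is not what conditions the rule; the last vowel is.
"fihef" has last vowel 'e'. The stems whose last vowel is 'e' (sustetes → sustetos, dapehneh → dapehnoh) change the last vowel to 'o'.
The other patterns: stems whose last vowel is 'u' insert -al- after the first vowel; stems whose last vowel is 'o' add -esh; stems whose last vowel is 'i' add ka- … -ori around the stem.
So fihef → fihof.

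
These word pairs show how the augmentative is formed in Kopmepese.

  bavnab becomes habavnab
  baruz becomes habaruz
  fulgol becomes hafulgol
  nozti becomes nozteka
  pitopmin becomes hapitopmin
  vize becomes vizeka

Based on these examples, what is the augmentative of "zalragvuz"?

nozti and pitopmin both have last vowel 'i' yet inflect differently (nozteka, hapitopmin), so the last vowel is not what conditions the rule; whether the stem ends in a vowel or a consonant is.
"zalragvuz" ends in a consonant. The stems ending in a consonant (pitopmin → hapitopmin, baruz → habaruz, bavnab → habavnab) add the prefix ha-.
So zalragvuz → hazalragvuz.

hazalragvuz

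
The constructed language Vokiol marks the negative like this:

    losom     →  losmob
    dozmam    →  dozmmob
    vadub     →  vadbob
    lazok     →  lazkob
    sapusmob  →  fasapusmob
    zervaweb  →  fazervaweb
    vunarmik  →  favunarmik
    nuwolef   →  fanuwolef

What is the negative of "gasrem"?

vunarmik and lazok both end in -k yet inflect differently (favunarmik, lazkob), so the final letter is not what conditions the rule; the number of vowels is.
"gasrem" has 2 vowels. The stems with 2 vowels (lazok → lazkob, dozmam → dozmmob, vadub → vadbob) delete the last vowel and add -ob.
So gasrem → gasrmob.

gasrmob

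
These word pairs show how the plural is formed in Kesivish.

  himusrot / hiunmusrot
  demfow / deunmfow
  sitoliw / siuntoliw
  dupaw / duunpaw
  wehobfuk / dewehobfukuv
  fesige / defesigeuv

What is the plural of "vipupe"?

himusrot and wehobfuk both have 3 vowels yet inflect differently (hiunmusrot, dewehobfukuv), so the number of vowels is not what conditions the rule; the final letter is.
"vipupe" ends in -e. The one such stem in the data (fesige → defesigeuv) adds de- … -uv around the stem, so the same rule applies.
So vipupe → devipupeuv.

devipupeuv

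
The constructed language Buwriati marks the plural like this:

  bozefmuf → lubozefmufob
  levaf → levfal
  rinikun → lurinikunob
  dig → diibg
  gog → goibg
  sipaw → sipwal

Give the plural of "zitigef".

luzitigefob

"zitigef" has 3 vowels. The stems with 3 vowels (bozefmuf → lubozefmufob, rinikun → lurinikunob) add lu- … -ob around the stem.
So zitigef → luzitigefob.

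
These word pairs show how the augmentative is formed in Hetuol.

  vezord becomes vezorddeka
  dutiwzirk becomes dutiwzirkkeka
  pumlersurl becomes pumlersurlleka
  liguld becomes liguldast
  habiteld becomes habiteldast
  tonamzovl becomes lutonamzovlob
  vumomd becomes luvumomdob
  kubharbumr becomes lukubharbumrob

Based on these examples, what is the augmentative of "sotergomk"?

vezord and liguld both end in -d yet inflect differently (vezorddeka, liguldast), so the final letter is not what conditions the rule; the second-to-last letter is.
"sotergomk" has second-to-last letter 'm'. The stems whose second-to-last letter is 'm' (vumomd → luvumomdob, kubharbumr → lukubharbumrob) add lu- … -ob around the stem.
The other patterns: stems whose second-to-last letter is 'r' double the final consonant and add -eka; stems whose second-to-last letter is 'l' add -ast.
So sotergomk → lusotergomkob.

lusotergomkob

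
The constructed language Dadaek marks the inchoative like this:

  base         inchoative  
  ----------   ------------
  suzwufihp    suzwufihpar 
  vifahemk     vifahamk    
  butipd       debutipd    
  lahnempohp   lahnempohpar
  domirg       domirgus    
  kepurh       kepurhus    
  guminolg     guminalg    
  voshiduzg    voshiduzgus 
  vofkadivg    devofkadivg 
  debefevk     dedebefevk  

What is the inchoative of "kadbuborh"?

voshiduzg and guminolg both end in -g yet inflect differently (voshiduzgus, guminalg), so the final letter is not what conditions the rule; the second-to-last letter is.
"kadbuborh" has second-to-last letter 'r'. The stems whose second-to-last letter is 'r' (kepurh → kepurhus, domirg → domirgus) add -us.
The other patterns: stems whose second-to-last letter is 'h' add -ar; stems whose second-to-last letter is 'l' or 'm' change the last vowel to 'a'; stems whose second-to-last letter is 'p' or 'v' add the prefix de-.
So kadbuborh → kadbuborhus.

kadbuborhus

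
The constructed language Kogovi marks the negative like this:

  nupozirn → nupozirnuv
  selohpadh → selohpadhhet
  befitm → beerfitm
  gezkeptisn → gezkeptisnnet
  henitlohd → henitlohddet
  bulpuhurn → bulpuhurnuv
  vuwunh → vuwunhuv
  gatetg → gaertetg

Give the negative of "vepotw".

"vepotw" has second-to-last letter 't'. The stems whose second-to-last letter is 't' (befitm → beerfitm, gatetg → gaertetg) insert -er- after the first vowel.
The other patterns: stems whose second-to-last letter is 'n' or 'r' add -uv; stems whose second-to-last letter is 'd', 'h' or 's' double the final consonant and add -et.
So vepotw → veerpotw.

veerpotw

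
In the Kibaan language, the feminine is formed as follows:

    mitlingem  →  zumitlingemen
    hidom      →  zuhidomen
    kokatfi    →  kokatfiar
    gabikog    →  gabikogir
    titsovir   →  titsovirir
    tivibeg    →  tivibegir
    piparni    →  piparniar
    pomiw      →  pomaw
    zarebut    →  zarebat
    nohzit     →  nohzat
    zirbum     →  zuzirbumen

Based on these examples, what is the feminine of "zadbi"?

"zadbi" ends in -i. The stems ending in -i (piparni → piparniar, kokatfi → kokatfiar) add -ar.
The other patterns: stems ending in -m add zu- … -en around the stem; stems ending in -t or -w change the last vowel to 'a'; stems ending in -g or -r add -ir.
So zadbi → zadbiar.

zadbiar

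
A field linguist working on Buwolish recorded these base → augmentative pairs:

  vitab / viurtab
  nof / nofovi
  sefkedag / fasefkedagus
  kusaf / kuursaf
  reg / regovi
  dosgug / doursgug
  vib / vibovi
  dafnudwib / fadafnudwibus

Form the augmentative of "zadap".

zaurdap

reg and dosgug both end in -g yet inflect differently (regovi, doursgug), so the final letter is not what conditions the rule; the number of vowels is.
"zadap" has 2 vowels. The stems with 2 vowels (dosgug → doursgug, kusaf → kuursaf, vitab → viurtab) insert -ur- after the first vowel.
The other patterns: stems with 1 vowel add -ovi; stems with 3 vowels add fa- … -us around the stem.
So zadap → zaurdap.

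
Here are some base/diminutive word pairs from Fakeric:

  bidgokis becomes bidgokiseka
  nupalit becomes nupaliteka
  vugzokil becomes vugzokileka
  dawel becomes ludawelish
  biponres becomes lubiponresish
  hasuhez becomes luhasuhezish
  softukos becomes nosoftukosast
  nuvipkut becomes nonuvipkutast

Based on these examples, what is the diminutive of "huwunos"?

nohuwunosast

vugzokil and dawel both end in -l yet inflect differently (vugzokileka, ludawelish), so the final letter is not what conditions the rule; the last vowel is.
"huwunos" has last vowel 'o'. The one such stem in the data (softukos → nosoftukosast) adds no- … -ast around the stem, so the same rule applies.
The other patterns: stems whose last vowel is 'i' add -eka; stems whose last vowel is 'e' add lu- … -ish around the stem.
So huwunos → nohuwunosast.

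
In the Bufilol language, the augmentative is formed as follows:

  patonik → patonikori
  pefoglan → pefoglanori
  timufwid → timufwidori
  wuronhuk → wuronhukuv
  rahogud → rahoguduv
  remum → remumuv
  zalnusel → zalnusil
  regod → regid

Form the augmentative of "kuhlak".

"kuhlak" has last vowel 'a'. The one such stem in the data (pefoglan → pefoglanori) adds -ori, so the same rule applies.
The other patterns: stems whose last vowel is 'u' add -uv; stems whose last vowel is 'e' or 'o' change the last vowel to 'i'.
So kuhlak → kuhlakori.

kuhlakori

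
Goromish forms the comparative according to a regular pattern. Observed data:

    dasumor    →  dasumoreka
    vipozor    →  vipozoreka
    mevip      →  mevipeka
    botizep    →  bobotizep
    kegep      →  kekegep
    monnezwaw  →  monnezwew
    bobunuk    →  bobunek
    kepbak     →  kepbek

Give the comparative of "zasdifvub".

zasdifveb

mevip and botizep both end in -p yet inflect differently (mevipeka, bobotizep), so the final letter is not what conditions the rule; the last vowel is.
"zasdifvub" has last vowel 'u'. The one such stem in the data (bobunuk → bobunek) changes the last vowel to 'e' (as do monnezwaw, kepbak), so the same rule applies.
So zasdifvub → zasdifveb.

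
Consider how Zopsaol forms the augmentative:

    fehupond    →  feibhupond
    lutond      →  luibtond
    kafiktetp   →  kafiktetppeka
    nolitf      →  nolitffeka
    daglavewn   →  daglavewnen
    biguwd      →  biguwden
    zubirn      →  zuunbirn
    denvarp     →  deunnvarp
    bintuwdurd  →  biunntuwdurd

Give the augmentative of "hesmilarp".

"hesmilarp" has second-to-last letter 'r'. The stems whose second-to-last letter is 'r' (zubirn → zuunbirn, denvarp → deunnvarp, bintuwdurd → biunntuwdurd) insert -un- after the first vowel.
So hesmilarp → heunsmilarp.

heunsmilarp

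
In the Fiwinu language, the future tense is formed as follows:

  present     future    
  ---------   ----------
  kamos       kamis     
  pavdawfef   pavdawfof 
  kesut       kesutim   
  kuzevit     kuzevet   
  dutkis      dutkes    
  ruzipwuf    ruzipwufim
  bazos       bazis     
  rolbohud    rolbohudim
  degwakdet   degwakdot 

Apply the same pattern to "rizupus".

kuzevit and kesut both end in -t yet inflect differently (kuzevet, kesutim), so the final letter is not what conditions the rule; the last vowel is.
"rizupus" has last vowel 'u'. The stems whose last vowel is 'u' (kesut → kesutim, ruzipwuf → ruzipwufim, rolbohud → rolbohudim) add -im.
So rizupus → rizupusim.

rizupusim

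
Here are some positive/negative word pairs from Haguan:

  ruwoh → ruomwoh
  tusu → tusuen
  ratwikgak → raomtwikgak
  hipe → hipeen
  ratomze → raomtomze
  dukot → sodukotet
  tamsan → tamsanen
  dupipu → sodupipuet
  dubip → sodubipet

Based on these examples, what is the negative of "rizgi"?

riomzgi

ratomze and hipe both end in -e yet inflect differently (raomtomze, hipeen), so the final letter is not what conditions the rule; the first letter is.
"rizgi" begins with r-. The stems beginning with r- (ruwoh → ruomwoh, ratwikgak → raomtwikgak, ratomze → raomtomze) insert -om- after the first vowel.
So rizgi → riomzgi.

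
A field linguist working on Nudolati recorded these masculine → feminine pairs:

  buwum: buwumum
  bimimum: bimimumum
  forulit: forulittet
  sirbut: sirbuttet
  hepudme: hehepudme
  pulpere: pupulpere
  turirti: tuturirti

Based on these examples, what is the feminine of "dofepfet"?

dofepfettet

buwum and sirbut both have last vowel 'u' yet inflect differently (buwumum, sirbuttet), so the last vowel is not what conditions the rule; the final letter is.
"dofepfet" ends in -t. The stems ending in -t (forulit → forulittet, sirbut → sirbuttet) double the final consonant and add -et.
So dofepfet → dofepfettet.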